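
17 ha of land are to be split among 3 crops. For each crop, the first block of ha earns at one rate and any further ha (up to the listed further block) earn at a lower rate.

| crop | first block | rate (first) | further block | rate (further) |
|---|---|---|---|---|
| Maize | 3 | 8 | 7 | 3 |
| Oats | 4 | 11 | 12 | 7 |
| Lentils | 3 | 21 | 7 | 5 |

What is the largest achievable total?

180

Order all 6 blocks by rate: Lentils/first 21 > Oats/first 11 > Maize/first 8 > Oats/second 7 > Lentils/second 5 > Maize/second 3.
Lentils/first (21): +3 → 14 left.
Oats first at 11: fill all 4 → 10 left.
Fill Maize first block (3 at 8) → 7 left.
Oats/second: +7 of 12 at 7; pool empty.
Total = 21×3 + 11×4 + 8×3 + 7×7 = 180.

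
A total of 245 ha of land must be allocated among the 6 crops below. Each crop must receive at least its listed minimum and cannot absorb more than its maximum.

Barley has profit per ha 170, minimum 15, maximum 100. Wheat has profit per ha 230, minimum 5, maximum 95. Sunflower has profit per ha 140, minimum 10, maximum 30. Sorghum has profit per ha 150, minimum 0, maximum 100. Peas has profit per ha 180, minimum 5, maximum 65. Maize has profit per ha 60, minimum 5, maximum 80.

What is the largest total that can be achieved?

Meeting every minimum uses 15+5+10+0+5+5 = 40 ha, leaving 205.
Rank by profit per ha: Wheat 230 > Peas 180 > Barley 170 > Sorghum 150 > Sunflower 140 > Maize 60.
Wheat: +90 to 95 (cap) — 115 left.
Peas takes 60 more to reach its cap of 65 — 55 left.
Barley has room for 85 more but only 55 remain, so it gets 70.
Total = 170×70 + 230×95 + 140×10 + 180×65 + 60×5 = 47150.

47150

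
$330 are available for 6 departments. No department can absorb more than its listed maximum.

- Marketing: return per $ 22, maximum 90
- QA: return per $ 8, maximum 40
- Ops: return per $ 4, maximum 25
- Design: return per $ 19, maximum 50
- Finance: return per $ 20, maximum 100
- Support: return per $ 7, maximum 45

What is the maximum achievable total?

Order the departments by return per $: Marketing 22 > Finance 20 > Design 19 > QA 8 > Support 7 > Ops 4.
Marketing: +90 to 90 (cap) → 240 left.
Give Finance 100 to hit its cap of 100 → 140 left.
Design takes 50 to reach its cap of 50 → 90 left.
Give QA 40 to hit its cap of 40 → 50 left.
Support takes 45 to reach its cap of 45 → 5 left.
Ops has room for 25 but only 5 remain, so it gets 5.
Total = 22×90 + 8×40 + 4×5 + 19×50 + 20×100 + 7×45 = 5585.

5585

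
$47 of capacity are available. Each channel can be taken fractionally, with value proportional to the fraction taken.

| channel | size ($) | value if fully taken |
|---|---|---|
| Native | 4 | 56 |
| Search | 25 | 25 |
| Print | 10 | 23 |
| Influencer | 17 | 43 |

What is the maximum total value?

Best value per unit of size first: Native 56/4≈14, Influencer 43/17≈2.53, Print 23/10≈2.3, Search 25/25≈1.
Take all of Native (4 $, value 56) ; 43 $ left.
All 17 $ of Influencer fit (value 43) ; 26 remain.
All 10 $ of Print fit (value 23) ; 16 remain.
16 $ left: a 16/25 share of Search gives 25×16/25 = 16.
Total value = 138.

138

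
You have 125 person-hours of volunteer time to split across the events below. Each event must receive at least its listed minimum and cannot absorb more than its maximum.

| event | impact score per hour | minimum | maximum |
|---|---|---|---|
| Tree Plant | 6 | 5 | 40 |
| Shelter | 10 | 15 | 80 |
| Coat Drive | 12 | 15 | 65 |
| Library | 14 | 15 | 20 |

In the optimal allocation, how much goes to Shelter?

35

Meeting every minimum uses 5+15+15+15 = 50 person-hours, leaving 75.
Highest impact score per hour first: Library 14 > Coat Drive 12 > Shelter 10 > Tree Plant 6.
Library: +5 to 20 (cap) — 70 left.
Coat Drive takes 50 more to reach its cap of 65 — 20 left.
Only 20 left; Shelter takes them to reach 35.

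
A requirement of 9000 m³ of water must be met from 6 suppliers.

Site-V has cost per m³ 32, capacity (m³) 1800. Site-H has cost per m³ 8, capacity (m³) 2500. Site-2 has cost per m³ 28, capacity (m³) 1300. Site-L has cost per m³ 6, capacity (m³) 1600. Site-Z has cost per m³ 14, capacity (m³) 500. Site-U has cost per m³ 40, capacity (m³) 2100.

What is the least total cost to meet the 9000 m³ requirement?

Cheapest first:
Site-L at 6: take all 1600 m³ → 7400 still needed.
Take 2500 from Site-H at 8 → need 4900 more.
Site-Z at 14: take all 500 m³ → 4400 still needed.
Take 1300 from Site-2 at 28 → need 3100 more.
Take 1800 from Site-V at 32 → need 1300 more.
Take 1300 from Site-U at 40 to finish.
Cost = 1600×6 + 2500×8 + 500×14 + 1300×28 + 1800×32 + 1300×40 = 182600.

182600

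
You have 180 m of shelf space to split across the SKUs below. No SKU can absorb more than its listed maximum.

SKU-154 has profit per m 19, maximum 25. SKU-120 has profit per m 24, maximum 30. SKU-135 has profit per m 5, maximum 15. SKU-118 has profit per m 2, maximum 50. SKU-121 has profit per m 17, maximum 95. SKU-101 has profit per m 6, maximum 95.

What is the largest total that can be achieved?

Highest profit per m first: SKU-120 24 > SKU-154 19 > SKU-121 17 > SKU-101 6 > SKU-135 5 > SKU-118 2.
SKU-120: +30 to 30 (cap) → 150 left.
Give SKU-154 25 to hit its cap of 25 → 125 left.
Give SKU-121 95 to hit its cap of 95 → 30 left.
SKU-101 has room for 95 but only 30 remain, so it gets 30.
Total = 19×25 + 24×30 + 17×95 + 6×30 = 2990.

2990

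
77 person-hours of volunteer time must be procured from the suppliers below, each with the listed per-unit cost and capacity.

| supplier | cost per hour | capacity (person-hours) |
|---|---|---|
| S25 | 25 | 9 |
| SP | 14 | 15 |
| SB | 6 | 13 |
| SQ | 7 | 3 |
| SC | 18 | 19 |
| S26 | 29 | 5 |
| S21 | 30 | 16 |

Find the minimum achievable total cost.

Cheapest first:
Take 13 from SB at 6 → need 64 more.
SQ (7): use full 3 → 61 person-hours to go.
SP at 14: take all 15 person-hours → 46 still needed.
SC at 18: take all 19 person-hours → 27 still needed.
S25 at 25: take all 9 person-hours → 18 still needed.
S26 (29): use full 5 → 13 person-hours to go.
S21 at 30: take 13 of its 16 → requirement met.
Cost = 13×6 + 3×7 + 15×14 + 19×18 + 9×25 + 5×29 + 13×30 = 1411.

1411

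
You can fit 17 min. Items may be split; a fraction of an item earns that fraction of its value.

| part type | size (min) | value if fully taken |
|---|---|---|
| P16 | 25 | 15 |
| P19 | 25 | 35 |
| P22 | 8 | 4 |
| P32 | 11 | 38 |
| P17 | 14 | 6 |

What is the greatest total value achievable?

46.4

Rank by value-to-size ratio: P32 38/11≈3.45, P19 35/25≈1.4, P16 15/25≈0.6, P22 4/8≈0.5, P17 6/14≈0.429.
P32: take in full, 11 min for value 38 ; 6 left.
6 min left: a 6/25 share of P19 gives 35×6/25 = 8.4.
Total value = 46.4.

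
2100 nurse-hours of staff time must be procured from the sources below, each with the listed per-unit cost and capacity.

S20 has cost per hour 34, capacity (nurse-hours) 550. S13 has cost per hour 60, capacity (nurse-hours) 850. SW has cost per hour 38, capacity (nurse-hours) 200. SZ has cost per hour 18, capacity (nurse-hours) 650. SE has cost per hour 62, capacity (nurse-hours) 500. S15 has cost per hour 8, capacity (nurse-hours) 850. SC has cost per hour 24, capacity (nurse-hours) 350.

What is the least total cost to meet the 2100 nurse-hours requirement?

Cheapest first:
S15 at 8: take all 850 nurse-hours — 1250 still needed.
SZ (18): use full 650 — 600 nurse-hours to go.
SC (24): use full 350 — 250 nurse-hours to go.
S20 at 34: take 250 of its 550 — requirement met.
SW, S13, SE: unused.
Cost = 850×8 + 650×18 + 350×24 + 250×34 = 35400.

35400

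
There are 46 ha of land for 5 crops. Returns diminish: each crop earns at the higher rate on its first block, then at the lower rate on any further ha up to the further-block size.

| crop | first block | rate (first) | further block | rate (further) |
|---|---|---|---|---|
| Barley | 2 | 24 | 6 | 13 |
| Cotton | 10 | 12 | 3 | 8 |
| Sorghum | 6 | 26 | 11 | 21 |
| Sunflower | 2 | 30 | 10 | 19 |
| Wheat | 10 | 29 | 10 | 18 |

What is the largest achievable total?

Rank every tier by rate: Sunflower/T1 30 > Wheat/T1 29 > Sorghum/T1 26 > Barley/T1 24 > Sorghum/T2 21 > Sunflower/T2 19 > Wheat/T2 18 > Barley/T2 13 > Cotton/T1 12 > Cotton/T2 8.
Sunflower/T1 (30): +2 — 44 left.
Wheat T1 at 29: fill all 10 — 34 left.
Sorghum/T1 (26): +6 — 28 left.
Barley T1 at 24: fill all 2 — 26 left.
Fill Sorghum T2 block (11 at 21) — 15 left.
Sunflower/T2 (19): +10 — 5 left.
Wheat/T2: +5 of 10 at 18; pool empty.
Total = 30×2 + 29×10 + 26×6 + 24×2 + 21×11 + 19×10 + 18×5 = 1065.

1065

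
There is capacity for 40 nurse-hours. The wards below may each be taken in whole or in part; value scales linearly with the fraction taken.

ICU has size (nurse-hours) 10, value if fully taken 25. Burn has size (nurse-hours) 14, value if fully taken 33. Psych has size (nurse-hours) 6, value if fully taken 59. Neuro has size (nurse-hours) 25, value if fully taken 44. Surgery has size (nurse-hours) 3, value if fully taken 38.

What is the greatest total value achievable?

167.32

Sort by value density: Surgery 38/3≈12.7, Psych 59/6≈9.83, ICU 25/10≈2.5, Burn 33/14≈2.36, Neuro 44/25≈1.76.
Take all of Surgery (3 nurse-hours, value 38) → 37 nurse-hours left.
Psych: take in full, 6 nurse-hours for value 59 → 31 left.
All 10 nurse-hours of ICU fit (value 25) → 21 remain.
Burn: take in full, 14 nurse-hours for value 33 → 7 left.
Fill the last 7 nurse-hours with part of Neuro: 7/25 of it earns 12.32.
Total value = 167.32.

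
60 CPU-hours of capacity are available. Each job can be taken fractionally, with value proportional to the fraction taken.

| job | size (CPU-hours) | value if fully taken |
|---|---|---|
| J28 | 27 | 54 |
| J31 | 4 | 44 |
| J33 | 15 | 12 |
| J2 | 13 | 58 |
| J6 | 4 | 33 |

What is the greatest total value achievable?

Rank by value-to-size ratio: J31 44/4≈11, J6 33/4≈8.25, J2 58/13≈4.46, J28 54/27≈2, J33 12/15≈0.8.
All 4 CPU-hours of J31 fit (value 44) ; 56 remain.
Take all of J6 (4 CPU-hours, value 33) ; 52 CPU-hours left.
Take all of J2 (13 CPU-hours, value 58) ; 39 CPU-hours left.
J28: take in full, 27 CPU-hours for value 54 ; 12 left.
Fill the last 12 CPU-hours with part of J33: 12/15 of it earns 9.6.
Total value = 198.6.

198.6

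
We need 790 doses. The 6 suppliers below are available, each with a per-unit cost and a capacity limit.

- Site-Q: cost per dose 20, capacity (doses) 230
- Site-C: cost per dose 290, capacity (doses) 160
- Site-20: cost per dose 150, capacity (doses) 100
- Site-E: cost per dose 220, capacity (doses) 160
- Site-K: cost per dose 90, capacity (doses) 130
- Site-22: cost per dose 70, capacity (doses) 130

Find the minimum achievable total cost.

87200

Cheapest first:
Site-Q at 20: take all 230 doses → 560 still needed.
Take 130 from Site-22 at 70 → need 430 more.
Site-K (90): use full 130 → 300 doses to go.
Take 100 from Site-20 at 150 → need 200 more.
Take 160 from Site-E at 220 → need 40 more.
Site-C (290): take the remaining 40 → done.
Cost = 230×20 + 130×70 + 130×90 + 100×150 + 160×220 + 40×290 = 87200.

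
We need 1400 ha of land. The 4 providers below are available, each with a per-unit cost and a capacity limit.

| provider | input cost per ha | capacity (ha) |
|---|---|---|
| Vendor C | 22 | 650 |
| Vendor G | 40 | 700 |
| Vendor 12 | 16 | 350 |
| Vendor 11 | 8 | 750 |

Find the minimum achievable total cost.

18200

Use providers in increasing cost order.
Take 750 from Vendor 11 at 8 ; need 650 more.
Take 350 from Vendor 12 at 16 ; need 300 more.
Vendor C at 22: take 300 of its 650 ; requirement met.
Vendor G: unused.
Cost = 750×8 + 350×16 + 300×22 = 18200.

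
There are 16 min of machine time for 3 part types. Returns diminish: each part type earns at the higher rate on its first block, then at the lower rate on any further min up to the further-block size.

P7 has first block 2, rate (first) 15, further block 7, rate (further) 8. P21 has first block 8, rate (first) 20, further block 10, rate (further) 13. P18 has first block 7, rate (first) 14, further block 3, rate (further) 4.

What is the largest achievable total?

274

Treat each block as its own option and order by rate: P21/T1 20 > P7/T1 15 > P18/T1 14 > P21/T2 13 > P7/T2 8 > P18/T2 4.
P21 T1 at 20: fill all 8 ; 8 left.
P7/T1 (15): +2 ; 6 left.
6 remain; put them into P18 T1 at 14.
Total = 20×8 + 15×2 + 14×6 = 274.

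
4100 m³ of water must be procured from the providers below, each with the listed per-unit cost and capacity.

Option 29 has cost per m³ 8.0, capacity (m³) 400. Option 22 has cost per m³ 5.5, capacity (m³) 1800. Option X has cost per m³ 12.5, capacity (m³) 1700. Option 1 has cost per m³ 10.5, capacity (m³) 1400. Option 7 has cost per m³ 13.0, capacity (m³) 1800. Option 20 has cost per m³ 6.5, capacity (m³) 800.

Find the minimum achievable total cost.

29850

Use providers in increasing cost order.
Option 22 at 5.5: take all 1800 m³ — 2300 still needed.
Option 20 at 6.5: take all 800 m³ — 1500 still needed.
Option 29 at 8.0: take all 400 m³ — 1100 still needed.
Option 1 (10.5): take the remaining 1100 — done.
Option X, Option 7: unused.
Cost = 1800×5.5 + 800×6.5 + 400×8.0 + 1100×10.5 = 29850.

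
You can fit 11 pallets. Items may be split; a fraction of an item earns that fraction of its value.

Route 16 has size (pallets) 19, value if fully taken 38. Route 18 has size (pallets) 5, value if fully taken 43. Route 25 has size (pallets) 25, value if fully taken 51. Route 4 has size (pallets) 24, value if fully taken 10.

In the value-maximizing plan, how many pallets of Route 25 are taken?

6

Rank by value-to-size ratio: Route 18 43/5≈8.6, Route 25 51/25≈2.04, Route 16 38/19≈2, Route 4 10/24≈0.417.
All 5 pallets of Route 18 fit (value 43) → 6 remain.
6 pallets left: a 6/25 share of Route 25 gives 51×6/25 = 12.24.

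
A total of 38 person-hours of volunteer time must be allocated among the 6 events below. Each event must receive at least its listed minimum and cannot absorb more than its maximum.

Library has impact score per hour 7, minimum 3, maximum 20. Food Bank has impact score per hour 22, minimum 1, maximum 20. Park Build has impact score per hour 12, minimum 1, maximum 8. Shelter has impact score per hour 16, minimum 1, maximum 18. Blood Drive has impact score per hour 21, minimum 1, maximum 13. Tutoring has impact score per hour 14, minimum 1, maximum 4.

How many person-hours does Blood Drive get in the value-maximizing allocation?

Meeting every minimum uses 3+1+1+1+1+1 = 8 person-hours, leaving 30.
Order the events by impact score per hour: Food Bank 22 > Blood Drive 21 > Shelter 16 > Tutoring 14 > Park Build 12 > Library 7.
Give Food Bank 19 more to hit its cap of 20 — 11 left.
Blood Drive: +11 (room for 12) → 12. Pool exhausted.

12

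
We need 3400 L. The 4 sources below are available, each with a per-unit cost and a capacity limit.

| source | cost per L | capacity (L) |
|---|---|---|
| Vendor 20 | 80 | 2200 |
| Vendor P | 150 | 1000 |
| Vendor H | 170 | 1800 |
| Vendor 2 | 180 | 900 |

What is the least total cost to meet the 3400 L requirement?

360000

Fill from the cheapest source first.
Vendor 20 (80): use full 2200 ; 1200 L to go.
Vendor P at 150: take all 1000 L ; 200 still needed.
Vendor H (170): take the remaining 200 ; done.
Vendor 2: unused.
Cost = 2200×80 + 1000×150 + 200×170 = 360000.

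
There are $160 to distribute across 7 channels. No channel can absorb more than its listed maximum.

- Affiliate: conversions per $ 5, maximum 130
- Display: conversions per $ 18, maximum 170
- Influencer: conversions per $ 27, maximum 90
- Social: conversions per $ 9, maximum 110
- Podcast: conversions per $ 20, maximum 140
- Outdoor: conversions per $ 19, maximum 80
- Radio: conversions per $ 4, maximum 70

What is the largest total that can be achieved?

Order the channels by conversions per $: Influencer 27 > Podcast 20 > Outdoor 19 > Display 18 > Social 9 > Affiliate 5 > Radio 4.
Give Influencer 90 to hit its cap of 90 — 70 left.
Only 70 left; Podcast takes them to reach 70.
Total = 27×90 + 20×70 = 3830.

3830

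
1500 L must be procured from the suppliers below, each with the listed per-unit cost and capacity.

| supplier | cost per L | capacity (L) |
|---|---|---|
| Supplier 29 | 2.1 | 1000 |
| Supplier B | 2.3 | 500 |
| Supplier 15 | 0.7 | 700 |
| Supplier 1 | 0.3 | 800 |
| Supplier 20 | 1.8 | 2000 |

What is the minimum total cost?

730

Fill from the cheapest supplier first.
Take 800 from Supplier 1 at 0.3 ; need 700 more.
Supplier 15 at 0.7: take all 700 L ; 0 still needed.
Supplier 20, Supplier 29, Supplier B: unused.
Cost = 800×0.3 + 700×0.7 = 730.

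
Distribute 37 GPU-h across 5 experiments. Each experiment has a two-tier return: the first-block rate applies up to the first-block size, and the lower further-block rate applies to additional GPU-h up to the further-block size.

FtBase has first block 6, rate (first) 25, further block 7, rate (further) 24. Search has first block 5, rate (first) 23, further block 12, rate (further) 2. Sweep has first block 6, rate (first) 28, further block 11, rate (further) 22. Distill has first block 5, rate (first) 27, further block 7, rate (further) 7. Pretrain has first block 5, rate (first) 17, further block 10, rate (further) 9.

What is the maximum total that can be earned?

Order all 10 blocks by rate: Sweep/first 28 > Distill/first 27 > FtBase/first 25 > FtBase/second 24 > Search/first 23 > Sweep/second 22 > Pretrain/first 17 > Pretrain/second 9 > Distill/second 7 > Search/second 2.
Sweep first at 28: fill all 6 — 31 left.
Distill/first (27): +5 — 26 left.
Fill FtBase first block (6 at 25) — 20 left.
FtBase/second (24): +7 — 13 left.
Search first at 23: fill all 5 — 8 left.
Sweep/second: +8 of 11 at 22; pool empty.
Total = 28×6 + 27×5 + 25×6 + 24×7 + 23×5 + 22×8 = 912.

912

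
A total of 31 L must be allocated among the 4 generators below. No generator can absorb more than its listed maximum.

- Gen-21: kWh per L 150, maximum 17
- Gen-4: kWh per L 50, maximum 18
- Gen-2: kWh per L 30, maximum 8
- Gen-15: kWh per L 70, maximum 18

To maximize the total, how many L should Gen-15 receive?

14

Highest kWh per L first: Gen-21 150 > Gen-15 70 > Gen-4 50 > Gen-2 30.
Give Gen-21 17 to hit its cap of 17 — 14 left.
Gen-15: +14 (room for 18) → 14. Pool exhausted.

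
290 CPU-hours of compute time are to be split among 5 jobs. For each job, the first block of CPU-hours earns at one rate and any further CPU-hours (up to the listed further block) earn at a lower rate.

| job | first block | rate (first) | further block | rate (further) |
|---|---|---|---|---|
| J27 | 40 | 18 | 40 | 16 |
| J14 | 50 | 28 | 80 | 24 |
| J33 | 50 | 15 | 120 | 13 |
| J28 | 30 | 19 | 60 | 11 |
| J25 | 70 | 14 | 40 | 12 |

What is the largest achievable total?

Order all 10 blocks by rate: J14/tier1 28 > J14/tier2 24 > J28/tier1 19 > J27/tier1 18 > J27/tier2 16 > J33/tier1 15 > J25/tier1 14 > J33/tier2 13 > J25/tier2 12 > J28/tier2 11.
Fill J14 tier1 block (50 at 28) → 240 left.
Fill J14 tier2 block (80 at 24) → 160 left.
J28/tier1 (19): +30 → 130 left.
Fill J27 tier1 block (40 at 18) → 90 left.
Fill J27 tier2 block (40 at 16) → 50 left.
J33 tier1 at 15: fill all 50 → 0 left.
Total = 28×50 + 24×80 + 19×30 + 18×40 + 16×40 + 15×50 = 6000.

6000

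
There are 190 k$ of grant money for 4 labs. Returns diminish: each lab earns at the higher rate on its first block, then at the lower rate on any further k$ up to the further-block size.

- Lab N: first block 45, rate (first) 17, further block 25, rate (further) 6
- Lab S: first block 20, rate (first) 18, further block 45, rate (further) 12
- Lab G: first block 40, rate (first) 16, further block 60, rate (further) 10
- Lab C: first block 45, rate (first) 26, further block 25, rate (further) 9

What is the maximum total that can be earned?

Treat each block as its own option and order by rate: Lab C/T1 26 > Lab S/T1 18 > Lab N/T1 17 > Lab G/T1 16 > Lab S/T2 12 > Lab G/T2 10 > Lab C/T2 9 > Lab N/T2 6.
Fill Lab C T1 block (45 at 26) ; 145 left.
Lab S/T1 (18): +20 ; 125 left.
Fill Lab N T1 block (45 at 17) ; 80 left.
Lab G/T1 (16): +40 ; 40 left.
Lab S/T2: +40 of 45 at 12; pool empty.
Total = 26×45 + 18×20 + 17×45 + 16×40 + 12×40 = 3415.

3415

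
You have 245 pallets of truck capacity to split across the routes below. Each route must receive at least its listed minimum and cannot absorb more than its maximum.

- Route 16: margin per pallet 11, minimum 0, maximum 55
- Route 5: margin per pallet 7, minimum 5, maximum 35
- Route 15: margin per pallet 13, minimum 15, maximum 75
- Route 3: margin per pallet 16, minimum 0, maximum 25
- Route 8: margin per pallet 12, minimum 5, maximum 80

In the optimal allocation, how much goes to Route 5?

Meeting every minimum uses 0+5+15+0+5 = 25 pallets, leaving 220.
Highest margin per pallet first: Route 3 16 > Route 15 13 > Route 8 12 > Route 16 11 > Route 5 7.
Route 3 takes 25 more to reach its cap of 25 — 195 left.
Give Route 15 60 more to hit its cap of 75 — 135 left.
Give Route 8 75 more to hit its cap of 80 — 60 left.
Give Route 16 55 more to hit its cap of 55 — 5 left.
Only 5 left; Route 5 takes them to reach 10.

10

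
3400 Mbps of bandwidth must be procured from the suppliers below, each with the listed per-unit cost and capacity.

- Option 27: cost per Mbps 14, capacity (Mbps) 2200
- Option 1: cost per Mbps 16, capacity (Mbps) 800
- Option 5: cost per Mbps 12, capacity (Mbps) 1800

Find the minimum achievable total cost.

44000

Cheapest first:
Option 5 (12): use full 1800 ; 1600 Mbps to go.
Take 1600 from Option 27 at 14 to finish.
Option 1: unused.
Cost = 1800×12 + 1600×14 = 44000.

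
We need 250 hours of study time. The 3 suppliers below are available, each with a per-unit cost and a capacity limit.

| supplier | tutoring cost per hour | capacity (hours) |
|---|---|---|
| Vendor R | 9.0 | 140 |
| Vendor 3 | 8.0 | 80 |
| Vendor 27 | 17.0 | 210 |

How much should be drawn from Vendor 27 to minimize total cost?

30

Use suppliers in increasing cost order.
Take 80 from Vendor 3 at 8.0 ; need 170 more.
Take 140 from Vendor R at 9.0 ; need 30 more.
Take 30 from Vendor 27 at 17.0 to finish.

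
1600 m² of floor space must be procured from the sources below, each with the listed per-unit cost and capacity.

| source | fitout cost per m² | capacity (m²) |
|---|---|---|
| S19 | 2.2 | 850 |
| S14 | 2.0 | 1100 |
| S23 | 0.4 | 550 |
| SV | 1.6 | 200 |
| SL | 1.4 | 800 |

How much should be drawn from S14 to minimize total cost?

50

Fill from the cheapest source first.
Take 550 from S23 at 0.4 ; need 1050 more.
Take 800 from SL at 1.4 ; need 250 more.
SV at 1.6: take all 200 m² ; 50 still needed.
S14 at 2.0: take 50 of its 1100 ; requirement met.
S19: unused.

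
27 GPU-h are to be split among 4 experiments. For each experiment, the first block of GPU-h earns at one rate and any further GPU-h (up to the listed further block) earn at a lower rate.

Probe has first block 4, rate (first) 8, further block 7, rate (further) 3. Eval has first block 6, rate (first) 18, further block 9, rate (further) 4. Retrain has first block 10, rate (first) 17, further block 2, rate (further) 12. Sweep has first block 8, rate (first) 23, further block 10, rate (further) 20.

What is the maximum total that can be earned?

543

Rank every tier by rate: Sweep/T1 23 > Sweep/T2 20 > Eval/T1 18 > Retrain/T1 17 > Retrain/T2 12 > Probe/T1 8 > Eval/T2 4 > Probe/T2 3.
Sweep/T1 (23): +8 ; 19 left.
Sweep/T2 (20): +10 ; 9 left.
Eval T1 at 18: fill all 6 ; 3 left.
3 remain; put them into Retrain T1 at 17.
Total = 23×8 + 20×10 + 18×6 + 17×3 = 543.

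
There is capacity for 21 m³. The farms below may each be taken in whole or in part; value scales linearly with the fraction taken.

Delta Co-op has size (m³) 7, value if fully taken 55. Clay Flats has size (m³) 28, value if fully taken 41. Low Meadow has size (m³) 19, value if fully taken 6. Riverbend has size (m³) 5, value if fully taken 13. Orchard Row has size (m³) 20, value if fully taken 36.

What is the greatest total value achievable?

Sort by value density: Delta Co-op 55/7≈7.86, Riverbend 13/5≈2.6, Orchard Row 36/20≈1.8, Clay Flats 41/28≈1.46, Low Meadow 6/19≈0.316.
Take all of Delta Co-op (7 m³, value 55) — 14 m³ left.
All 5 m³ of Riverbend fit (value 13) — 9 remain.
9 m³ left: a 9/20 share of Orchard Row gives 36×9/20 = 16.2.
Total value = 84.2.

84.2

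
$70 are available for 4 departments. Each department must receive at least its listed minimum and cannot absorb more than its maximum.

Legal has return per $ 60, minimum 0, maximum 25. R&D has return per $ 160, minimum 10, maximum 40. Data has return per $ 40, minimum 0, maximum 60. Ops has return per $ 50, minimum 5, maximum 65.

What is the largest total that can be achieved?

8150

Meeting every minimum uses 0+10+0+5 = 15 $, leaving 55.
Highest return per $ first: R&D 160 > Legal 60 > Ops 50 > Data 40.
R&D takes 30 more to reach its cap of 40 ; 25 left.
Give Legal 25 more to hit its cap of 25 ; 0 left.
Total = 60×25 + 160×40 + 50×5 = 8150.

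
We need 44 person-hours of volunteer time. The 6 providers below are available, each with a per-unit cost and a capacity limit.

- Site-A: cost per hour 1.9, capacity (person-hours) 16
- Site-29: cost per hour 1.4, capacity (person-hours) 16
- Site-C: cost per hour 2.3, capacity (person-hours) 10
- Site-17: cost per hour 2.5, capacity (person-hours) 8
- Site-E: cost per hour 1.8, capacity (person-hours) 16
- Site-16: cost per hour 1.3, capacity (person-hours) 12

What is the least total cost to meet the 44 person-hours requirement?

Cheapest first:
Site-16 at 1.3: take all 12 person-hours → 32 still needed.
Site-29 (1.4): use full 16 → 16 person-hours to go.
Site-E (1.8): use full 16 → 0 person-hours to go.
Site-A, Site-C, Site-17: unused.
Cost = 12×1.3 + 16×1.4 + 16×1.8 = 66.8.

66.8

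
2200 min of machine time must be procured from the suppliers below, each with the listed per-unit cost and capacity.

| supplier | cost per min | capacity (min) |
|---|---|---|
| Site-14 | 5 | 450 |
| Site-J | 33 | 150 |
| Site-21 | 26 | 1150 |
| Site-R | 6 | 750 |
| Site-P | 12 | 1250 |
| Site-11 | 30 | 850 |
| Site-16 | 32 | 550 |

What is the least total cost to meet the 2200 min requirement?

Fill from the cheapest supplier first.
Take 450 from Site-14 at 5 → need 1750 more.
Site-R at 6: take all 750 min → 1000 still needed.
Take 1000 from Site-P at 12 to finish.
Site-21, Site-11, Site-16, Site-J: unused.
Cost = 450×5 + 750×6 + 1000×12 = 18750.

18750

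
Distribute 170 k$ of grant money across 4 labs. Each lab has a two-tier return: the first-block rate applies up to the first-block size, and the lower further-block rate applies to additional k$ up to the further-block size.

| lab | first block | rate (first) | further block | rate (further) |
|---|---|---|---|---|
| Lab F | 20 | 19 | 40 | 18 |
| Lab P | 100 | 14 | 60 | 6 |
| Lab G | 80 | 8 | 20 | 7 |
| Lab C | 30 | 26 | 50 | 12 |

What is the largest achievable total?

Order all 8 blocks by rate: Lab C/T1 26 > Lab F/T1 19 > Lab F/T2 18 > Lab P/T1 14 > Lab C/T2 12 > Lab G/T1 8 > Lab G/T2 7 > Lab P/T2 6.
Fill Lab C T1 block (30 at 26) → 140 left.
Lab F/T1 (19): +20 → 120 left.
Fill Lab F T2 block (40 at 18) → 80 left.
Lab P T1 at 14: only 80 left, fill 80.
Total = 26×30 + 19×20 + 18×40 + 14×80 = 3000.

3000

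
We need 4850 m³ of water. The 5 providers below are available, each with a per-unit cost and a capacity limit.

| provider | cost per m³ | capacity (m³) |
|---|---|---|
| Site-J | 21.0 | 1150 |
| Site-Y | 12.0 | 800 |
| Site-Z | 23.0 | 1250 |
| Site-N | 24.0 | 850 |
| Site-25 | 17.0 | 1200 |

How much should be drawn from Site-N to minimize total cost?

450

Use providers in increasing cost order.
Take 800 from Site-Y at 12.0 — need 4050 more.
Site-25 (17.0): use full 1200 — 2850 m³ to go.
Take 1150 from Site-J at 21.0 — need 1700 more.
Take 1250 from Site-Z at 23.0 — need 450 more.
Site-N at 24.0: take 450 of its 850 — requirement met.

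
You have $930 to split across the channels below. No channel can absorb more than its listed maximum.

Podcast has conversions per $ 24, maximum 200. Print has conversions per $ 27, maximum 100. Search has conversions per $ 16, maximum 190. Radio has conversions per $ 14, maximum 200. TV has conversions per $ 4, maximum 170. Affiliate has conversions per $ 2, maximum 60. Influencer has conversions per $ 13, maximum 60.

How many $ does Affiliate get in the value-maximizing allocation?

10

Highest conversions per $ first: Print 27 > Podcast 24 > Search 16 > Radio 14 > Influencer 13 > TV 4 > Affiliate 2.
Give Print 100 to hit its cap of 100 ; 830 left.
Give Podcast 200 to hit its cap of 200 ; 630 left.
Give Search 190 to hit its cap of 190 ; 440 left.
Radio: +200 to 200 (cap) ; 240 left.
Give Influencer 60 to hit its cap of 60 ; 180 left.
TV: +170 to 170 (cap) ; 10 left.
Only 10 left; Affiliate takes them to reach 10.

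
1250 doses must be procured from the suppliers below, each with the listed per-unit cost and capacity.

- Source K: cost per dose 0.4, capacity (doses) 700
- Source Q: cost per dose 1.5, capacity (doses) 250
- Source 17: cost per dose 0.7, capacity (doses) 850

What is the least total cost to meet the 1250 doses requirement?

Cheapest first:
Source K (0.4): use full 700 — 550 doses to go.
Source 17 at 0.7: take 550 of its 850 — requirement met.
Source Q: unused.
Cost = 700×0.4 + 550×0.7 = 665.

665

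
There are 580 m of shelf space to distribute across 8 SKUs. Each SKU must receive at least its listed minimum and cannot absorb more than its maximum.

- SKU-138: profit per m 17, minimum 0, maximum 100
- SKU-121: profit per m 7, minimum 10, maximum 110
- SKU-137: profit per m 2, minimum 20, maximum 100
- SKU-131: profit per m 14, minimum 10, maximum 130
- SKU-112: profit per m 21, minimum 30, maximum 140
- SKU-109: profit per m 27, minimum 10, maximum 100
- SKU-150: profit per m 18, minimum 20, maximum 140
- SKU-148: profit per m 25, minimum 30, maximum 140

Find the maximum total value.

12250

Meeting every minimum uses 0+10+20+10+30+10+20+30 = 130 m, leaving 450.
Order the SKUs by profit per m: SKU-109 27 > SKU-148 25 > SKU-112 21 > SKU-150 18 > SKU-138 17 > SKU-131 14 > SKU-121 7 > SKU-137 2.
SKU-109: +90 to 100 (cap) — 360 left.
SKU-148 takes 110 more to reach its cap of 140 — 250 left.
SKU-112 takes 110 more to reach its cap of 140 — 140 left.
Give SKU-150 120 more to hit its cap of 140 — 20 left.
Only 20 left; SKU-138 takes them to reach 20.
Total = 17×20 + 7×10 + 2×20 + 14×10 + 21×140 + 27×100 + 18×140 + 25×140 = 12250.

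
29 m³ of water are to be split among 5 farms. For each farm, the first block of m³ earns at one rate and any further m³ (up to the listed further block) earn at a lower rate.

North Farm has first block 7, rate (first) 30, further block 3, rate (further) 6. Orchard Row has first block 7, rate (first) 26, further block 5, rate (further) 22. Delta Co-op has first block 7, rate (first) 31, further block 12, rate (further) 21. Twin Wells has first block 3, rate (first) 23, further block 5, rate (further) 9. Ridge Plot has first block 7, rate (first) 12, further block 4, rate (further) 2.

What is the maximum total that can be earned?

Rank every tier by rate: Delta Co-op/tier1 31 > North Farm/tier1 30 > Orchard Row/tier1 26 > Twin Wells/tier1 23 > Orchard Row/tier2 22 > Delta Co-op/tier2 21 > Ridge Plot/tier1 12 > Twin Wells/tier2 9 > North Farm/tier2 6 > Ridge Plot/tier2 2.
Delta Co-op/tier1 (31): +7 — 22 left.
North Farm tier1 at 30: fill all 7 — 15 left.
Orchard Row/tier1 (26): +7 — 8 left.
Fill Twin Wells tier1 block (3 at 23) — 5 left.
Fill Orchard Row tier2 block (5 at 22) — 0 left.
Total = 31×7 + 30×7 + 26×7 + 23×3 + 22×5 = 788.

788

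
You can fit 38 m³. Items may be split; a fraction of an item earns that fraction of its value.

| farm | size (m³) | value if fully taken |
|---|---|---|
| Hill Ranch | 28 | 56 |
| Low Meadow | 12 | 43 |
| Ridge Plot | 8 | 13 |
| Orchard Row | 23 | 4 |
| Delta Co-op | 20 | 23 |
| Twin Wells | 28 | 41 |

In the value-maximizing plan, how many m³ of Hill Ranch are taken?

26

Sort by value density: Low Meadow 43/12≈3.58, Hill Ranch 56/28≈2, Ridge Plot 13/8≈1.62, Twin Wells 41/28≈1.46, Delta Co-op 23/20≈1.15, Orchard Row 4/23≈0.174.
All 12 m³ of Low Meadow fit (value 43) — 26 remain.
26 m³ left: a 26/28 share of Hill Ranch gives 56×26/28 = 52.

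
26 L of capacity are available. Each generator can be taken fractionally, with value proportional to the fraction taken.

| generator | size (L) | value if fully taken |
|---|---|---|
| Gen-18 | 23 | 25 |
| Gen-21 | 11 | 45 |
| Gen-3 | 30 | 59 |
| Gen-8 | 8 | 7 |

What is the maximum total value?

74.5

Sort by value density: Gen-21 45/11≈4.09, Gen-3 59/30≈1.97, Gen-18 25/23≈1.09, Gen-8 7/8≈0.875.
Gen-21: take in full, 11 L for value 45 ; 15 left.
Fill the last 15 L with part of Gen-3: 15/30 of it earns 29.5.
Total value = 74.5.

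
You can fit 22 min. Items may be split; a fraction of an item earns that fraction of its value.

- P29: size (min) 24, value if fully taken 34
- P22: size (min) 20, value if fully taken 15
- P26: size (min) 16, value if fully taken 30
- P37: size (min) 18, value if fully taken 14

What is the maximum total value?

Sort by value density: P26 30/16≈1.88, P29 34/24≈1.42, P37 14/18≈0.778, P22 15/20≈0.75.
Take all of P26 (16 min, value 30) ; 6 min left.
6 min left: a 6/24 share of P29 gives 34×6/24 = 8.5.
Total value = 38.5.

38.5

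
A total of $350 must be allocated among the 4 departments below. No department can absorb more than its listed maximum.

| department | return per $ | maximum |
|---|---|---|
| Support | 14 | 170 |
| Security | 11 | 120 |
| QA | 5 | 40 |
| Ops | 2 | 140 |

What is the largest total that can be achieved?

3940

Order the departments by return per $: Support 14 > Security 11 > QA 5 > Ops 2.
Support: +170 to 170 (cap) → 180 left.
Security takes 120 to reach its cap of 120 → 60 left.
QA: +40 to 40 (cap) → 20 left.
Ops has room for 140 but only 20 remain, so it gets 20.
Total = 14×170 + 11×120 + 5×40 + 2×20 = 3940.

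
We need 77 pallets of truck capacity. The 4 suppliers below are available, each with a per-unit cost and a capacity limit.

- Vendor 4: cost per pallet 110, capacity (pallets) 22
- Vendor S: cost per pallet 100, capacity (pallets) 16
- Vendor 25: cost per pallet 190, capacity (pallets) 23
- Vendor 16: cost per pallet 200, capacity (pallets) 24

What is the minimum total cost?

Cheapest first:
Vendor S (100): use full 16 — 61 pallets to go.
Vendor 4 at 110: take all 22 pallets — 39 still needed.
Vendor 25 at 190: take all 23 pallets — 16 still needed.
Take 16 from Vendor 16 at 200 to finish.
Cost = 16×100 + 22×110 + 23×190 + 16×200 = 11590.

11590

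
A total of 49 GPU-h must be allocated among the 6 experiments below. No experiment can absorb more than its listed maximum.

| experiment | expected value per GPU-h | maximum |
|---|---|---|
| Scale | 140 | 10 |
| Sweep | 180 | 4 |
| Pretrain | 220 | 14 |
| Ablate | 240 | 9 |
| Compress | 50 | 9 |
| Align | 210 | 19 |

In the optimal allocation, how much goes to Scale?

3

Highest expected value per GPU-h first: Ablate 240 > Pretrain 220 > Align 210 > Sweep 180 > Scale 140 > Compress 50.
Ablate takes 9 to reach its cap of 9 → 40 left.
Give Pretrain 14 to hit its cap of 14 → 26 left.
Align takes 19 to reach its cap of 19 → 7 left.
Sweep takes 4 to reach its cap of 4 → 3 left.
Scale has room for 10 but only 3 remain, so it gets 3.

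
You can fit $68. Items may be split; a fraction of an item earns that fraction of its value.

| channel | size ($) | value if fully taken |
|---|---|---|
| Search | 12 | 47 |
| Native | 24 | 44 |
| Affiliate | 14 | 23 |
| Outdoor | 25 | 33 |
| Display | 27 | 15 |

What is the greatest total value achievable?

137.76

Sort by value density: Search 47/12≈3.92, Native 44/24≈1.83, Affiliate 23/14≈1.64, Outdoor 33/25≈1.32, Display 15/27≈0.556.
Search: take in full, 12 $ for value 47 ; 56 left.
Take all of Native (24 $, value 44) ; 32 $ left.
Affiliate: take in full, 14 $ for value 23 ; 18 left.
Fill the last 18 $ with part of Outdoor: 18/25 of it earns 23.76.
Total value = 137.76.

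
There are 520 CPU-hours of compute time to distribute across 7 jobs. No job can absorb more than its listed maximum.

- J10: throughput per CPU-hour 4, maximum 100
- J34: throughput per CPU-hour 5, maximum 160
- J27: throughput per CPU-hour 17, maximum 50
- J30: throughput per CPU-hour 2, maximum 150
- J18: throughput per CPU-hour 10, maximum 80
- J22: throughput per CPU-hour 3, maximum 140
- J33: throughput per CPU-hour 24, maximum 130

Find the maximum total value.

Order the jobs by throughput per CPU-hour: J33 24 > J27 17 > J18 10 > J34 5 > J10 4 > J22 3 > J30 2.
Give J33 130 to hit its cap of 130 → 390 left.
J27: +50 to 50 (cap) → 340 left.
J18: +80 to 80 (cap) → 260 left.
Give J34 160 to hit its cap of 160 → 100 left.
J10: +100 to 100 (cap) → 0 left.
Total = 4×100 + 5×160 + 17×50 + 10×80 + 24×130 = 5970.

5970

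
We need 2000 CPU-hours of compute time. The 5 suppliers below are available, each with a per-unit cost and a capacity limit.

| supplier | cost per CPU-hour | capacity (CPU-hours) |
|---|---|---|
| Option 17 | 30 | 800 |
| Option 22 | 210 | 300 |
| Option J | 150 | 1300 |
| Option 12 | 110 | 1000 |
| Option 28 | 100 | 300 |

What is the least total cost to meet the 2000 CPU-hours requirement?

Fill from the cheapest supplier first.
Option 17 at 30: take all 800 CPU-hours → 1200 still needed.
Take 300 from Option 28 at 100 → need 900 more.
Option 12 (110): take the remaining 900 → done.
Option J, Option 22: unused.
Cost = 800×30 + 300×100 + 900×110 = 153000.

153000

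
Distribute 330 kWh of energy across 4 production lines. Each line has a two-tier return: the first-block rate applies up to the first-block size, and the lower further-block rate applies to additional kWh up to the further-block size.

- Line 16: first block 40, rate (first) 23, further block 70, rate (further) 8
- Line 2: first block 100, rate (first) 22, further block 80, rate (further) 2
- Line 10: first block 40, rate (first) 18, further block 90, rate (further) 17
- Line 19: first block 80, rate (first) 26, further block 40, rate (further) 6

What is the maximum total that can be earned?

7110

Rank every tier by rate: Line 19/tier1 26 > Line 16/tier1 23 > Line 2/tier1 22 > Line 10/tier1 18 > Line 10/tier2 17 > Line 16/tier2 8 > Line 19/tier2 6 > Line 2/tier2 2.
Line 19/tier1 (26): +80 → 250 left.
Fill Line 16 tier1 block (40 at 23) → 210 left.
Line 2 tier1 at 22: fill all 100 → 110 left.
Fill Line 10 tier1 block (40 at 18) → 70 left.
Line 10 tier2 at 17: only 70 left, fill 70.
Total = 26×80 + 23×40 + 22×100 + 18×40 + 17×70 = 7110.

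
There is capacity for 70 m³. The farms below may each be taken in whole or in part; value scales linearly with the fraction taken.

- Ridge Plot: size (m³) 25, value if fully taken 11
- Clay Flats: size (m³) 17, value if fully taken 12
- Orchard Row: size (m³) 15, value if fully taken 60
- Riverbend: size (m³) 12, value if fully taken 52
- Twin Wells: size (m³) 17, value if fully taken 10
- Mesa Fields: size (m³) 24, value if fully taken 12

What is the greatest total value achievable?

138.5

Best value per unit of size first: Riverbend 52/12≈4.33, Orchard Row 60/15≈4, Clay Flats 12/17≈0.706, Twin Wells 10/17≈0.588, Mesa Fields 12/24≈0.5, Ridge Plot 11/25≈0.44.
All 12 m³ of Riverbend fit (value 52) — 58 remain.
Orchard Row: take in full, 15 m³ for value 60 — 43 left.
Clay Flats: take in full, 17 m³ for value 12 — 26 left.
Twin Wells: take in full, 17 m³ for value 10 — 9 left.
Fill the last 9 m³ with part of Mesa Fields: 9/24 of it earns 4.5.
Total value = 138.5.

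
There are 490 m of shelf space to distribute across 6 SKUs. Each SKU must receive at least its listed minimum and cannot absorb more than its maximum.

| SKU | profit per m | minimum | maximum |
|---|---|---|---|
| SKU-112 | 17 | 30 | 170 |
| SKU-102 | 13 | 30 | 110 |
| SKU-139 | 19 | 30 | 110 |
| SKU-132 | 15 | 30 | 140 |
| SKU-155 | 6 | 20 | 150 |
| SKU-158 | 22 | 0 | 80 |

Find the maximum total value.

Meeting every minimum uses 30+30+30+30+20+0 = 140 m, leaving 350.
Highest profit per m first: SKU-158 22 > SKU-139 19 > SKU-112 17 > SKU-132 15 > SKU-102 13 > SKU-155 6.
Give SKU-158 80 more to hit its cap of 80 → 270 left.
Give SKU-139 80 more to hit its cap of 110 → 190 left.
Give SKU-112 140 more to hit its cap of 170 → 50 left.
SKU-132 has room for 110 more but only 50 remain, so it gets 80.
Total = 17×170 + 13×30 + 19×110 + 15×80 + 6×20 + 22×80 = 8450.

8450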